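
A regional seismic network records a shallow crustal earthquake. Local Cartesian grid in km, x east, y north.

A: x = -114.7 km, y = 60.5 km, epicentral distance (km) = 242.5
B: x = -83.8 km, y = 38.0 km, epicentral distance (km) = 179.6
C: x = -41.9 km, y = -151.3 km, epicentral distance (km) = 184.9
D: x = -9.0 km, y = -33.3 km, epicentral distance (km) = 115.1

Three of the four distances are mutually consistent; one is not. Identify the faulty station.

Solve using three stations at a time. Using A, C, D (subtract circle equations pairwise → linear system) gives (x, y) ≈ (105.9, -40.2).
Distances from that point to each station vs reported:
  A: calculated 242.5 vs reported 242.5 → residual 0.0 km
  B: calculated 205.2 vs reported 179.6 → residual 25.6 km
  C: calculated 184.9 vs reported 184.9 → residual 0.0 km
  D: calculated 115.1 vs reported 115.1 → residual 0.0 km
A, C, D are mutually consistent (residuals ≈ 0); B is off by 25.6 km.

B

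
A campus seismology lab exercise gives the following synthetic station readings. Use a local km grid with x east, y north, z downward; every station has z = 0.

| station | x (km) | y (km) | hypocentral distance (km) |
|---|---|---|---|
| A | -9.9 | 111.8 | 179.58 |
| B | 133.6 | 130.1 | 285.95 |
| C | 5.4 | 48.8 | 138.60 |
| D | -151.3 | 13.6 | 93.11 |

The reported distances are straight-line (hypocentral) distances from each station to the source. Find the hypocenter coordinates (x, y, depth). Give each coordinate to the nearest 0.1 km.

Each station gives a sphere (x−x_i)² + (y−y_i)² + z² = d_i² (stations at z=0).
Subtracting the A sphere from B and C: z² cancels, leaving linear equations in x and y:
287.0 x + 36.6 y = -27340.71
30.6 x − 126.0 y = 2852.37
Solving: x ≈ -89.602, y ≈ -44.398 km (keep extra digits for the depth step; rounded: -89.6, -44.4).
Then from the A sphere: z² = 179.58² − (x + 9.9)² − (y − 111.8)² with x = -89.602, y = -44.398, so z ≈ 38.714 ≈ 38.7 km.
Check against D (with the unrounded solution): distance 93.11 ≈ 93.11 km. ✓

(-89.6, -44.4, 38.7)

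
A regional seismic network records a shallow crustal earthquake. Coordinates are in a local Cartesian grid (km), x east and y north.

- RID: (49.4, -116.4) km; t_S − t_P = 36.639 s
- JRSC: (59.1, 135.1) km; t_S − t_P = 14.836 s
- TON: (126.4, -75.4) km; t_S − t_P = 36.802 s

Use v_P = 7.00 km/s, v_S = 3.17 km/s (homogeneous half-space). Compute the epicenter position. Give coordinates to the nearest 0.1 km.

x ≈ -12.0 km, y ≈ 86.8 km

Distance from S−P lag: d = Δt · v_P v_S / (v_P − v_S) = Δt · (7.00·3.17)/(7.00−3.17) ≈ 5.7937·Δt.
So d_RID = 212.28, d_JRSC = 85.96, d_TON = 213.22 km.
Circle about each station: (x − 49.4)² + (y + 116.4)² = 212.28²; (x − 59.1)² + (y − 135.1)² = 85.96²; (x − 126.4)² + (y + 75.4)² = 213.22².
Subtracting the RID equation from the JRSC and TON equations removes the quadratic terms:
19.4 x + 503.0 y = 43429.18
154.0 x + 82.0 y = 5272.83
Solving the 2×2 system: x ≈ -12.0, y ≈ 86.8 km.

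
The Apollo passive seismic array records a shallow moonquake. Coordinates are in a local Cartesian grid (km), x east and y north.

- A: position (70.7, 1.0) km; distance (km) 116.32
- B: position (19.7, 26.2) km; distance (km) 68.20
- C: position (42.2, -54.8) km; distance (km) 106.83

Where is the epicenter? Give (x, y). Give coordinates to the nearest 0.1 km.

Circle about each station: (x − 70.7)² + (y − 1.0)² = 116.32²; (x − 19.7)² + (y − 26.2)² = 68.20²; (x − 42.2)² + (y + 54.8)² = 106.83².
Subtracting pairs of circle equations eliminates x²+y² and gives linear equations (the radical axes):
-102.0 x + 50.4 y = 4954.14
-57.0 x − 111.6 y = 1902.08
Solving the 2×2 system: x ≈ -45.5, y ≈ 6.2 km.

-45.5 km east, 6.2 km north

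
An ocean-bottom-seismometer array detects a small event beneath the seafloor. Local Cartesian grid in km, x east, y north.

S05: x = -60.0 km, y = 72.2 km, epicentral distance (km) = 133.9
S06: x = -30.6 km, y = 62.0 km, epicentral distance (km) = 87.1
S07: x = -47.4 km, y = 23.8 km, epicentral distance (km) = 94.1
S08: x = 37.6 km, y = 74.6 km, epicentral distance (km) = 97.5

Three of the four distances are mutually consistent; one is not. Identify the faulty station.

Solve using three stations at a time. Using S05, S07, S08 (subtract circle equations pairwise → linear system) gives (x, y) ≈ (34.3, -22.8).
Distances from that point to each station vs reported:
  S05: calculated 133.9 vs reported 133.9 → residual 0.0 km
  S06: calculated 106.8 vs reported 87.1 → residual 19.7 km
  S07: calculated 94.1 vs reported 94.1 → residual 0.0 km
  S08: calculated 97.5 vs reported 97.5 → residual 0.0 km
S05, S07, S08 are mutually consistent (residuals ≈ 0); S06 is off by 19.7 km.

S06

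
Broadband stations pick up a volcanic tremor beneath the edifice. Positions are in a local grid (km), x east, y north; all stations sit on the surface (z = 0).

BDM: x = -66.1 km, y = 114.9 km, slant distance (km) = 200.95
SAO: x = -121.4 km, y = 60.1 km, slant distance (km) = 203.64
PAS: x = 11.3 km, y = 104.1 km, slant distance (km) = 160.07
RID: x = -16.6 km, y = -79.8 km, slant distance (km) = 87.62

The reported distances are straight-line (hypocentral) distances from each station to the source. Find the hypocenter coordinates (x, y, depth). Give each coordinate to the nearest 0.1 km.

Each station gives a sphere (x−x_i)² + (y−y_i)² + z² = d_i² (stations at z=0).
Subtracting the BDM sphere from SAO and PAS: z² cancels, leaving linear equations in x and y:
-110.6 x − 109.6 y = -309.60
154.8 x − 21.6 y = 8151.78
Solving: x ≈ 46.506, y ≈ -44.105 km (keep extra digits for the depth step; rounded: 46.5, -44.1).
Then from the BDM sphere: z² = 200.95² − (x + 66.1)² − (y − 114.9)² with x = 46.506, y = -44.105, so z ≈ 49.175 ≈ 49.2 km.
Check against RID (with the unrounded solution): distance 87.60 ≈ 87.62 km. ✓

(46.5, -44.1, 49.2)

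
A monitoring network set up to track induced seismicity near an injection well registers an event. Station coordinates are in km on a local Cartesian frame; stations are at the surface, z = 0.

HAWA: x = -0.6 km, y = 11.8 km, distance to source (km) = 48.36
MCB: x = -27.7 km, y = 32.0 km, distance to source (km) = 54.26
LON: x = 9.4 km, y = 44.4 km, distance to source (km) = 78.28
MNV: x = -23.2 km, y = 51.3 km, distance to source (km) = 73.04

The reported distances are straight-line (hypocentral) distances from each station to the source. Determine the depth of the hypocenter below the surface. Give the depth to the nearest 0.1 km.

depth ≈ 19.1 km

Each station gives a sphere (x−x_i)² + (y−y_i)² + z² = d_i² (stations at z=0).
Subtracting the HAWA sphere from MCB and LON: z² cancels, leaving linear equations in x and y:
-54.2 x + 40.4 y = 1046.23
20.0 x + 65.2 y = -1868.95
Solving: x ≈ -33.101, y ≈ -18.511 km (keep extra digits for the depth step; rounded: -33.1, -18.5).
Then from the HAWA sphere: z² = 48.36² − (x + 0.6)² − (y − 11.8)² with x = -33.101, y = -18.511, so z ≈ 19.069 ≈ 19.1 km.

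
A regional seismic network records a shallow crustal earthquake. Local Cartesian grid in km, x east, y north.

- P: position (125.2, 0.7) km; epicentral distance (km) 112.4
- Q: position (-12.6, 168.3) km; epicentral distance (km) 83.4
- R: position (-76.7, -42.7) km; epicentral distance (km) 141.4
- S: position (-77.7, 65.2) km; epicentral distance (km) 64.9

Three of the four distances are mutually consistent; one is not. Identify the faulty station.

Solve using three stations at a time. Using Q, R, S (subtract circle equations pairwise → linear system) gives (x, y) ≈ (-15.9, 85.0).
Distances from that point to each station vs reported:
  P: calculated 164.3 vs reported 112.4 → residual 51.9 km
  Q: calculated 83.4 vs reported 83.4 → residual 0.0 km
  R: calculated 141.4 vs reported 141.4 → residual 0.0 km
  S: calculated 64.9 vs reported 64.9 → residual 0.0 km
Q, R, S are mutually consistent (residuals ≈ 0); P is off by 51.9 km.

P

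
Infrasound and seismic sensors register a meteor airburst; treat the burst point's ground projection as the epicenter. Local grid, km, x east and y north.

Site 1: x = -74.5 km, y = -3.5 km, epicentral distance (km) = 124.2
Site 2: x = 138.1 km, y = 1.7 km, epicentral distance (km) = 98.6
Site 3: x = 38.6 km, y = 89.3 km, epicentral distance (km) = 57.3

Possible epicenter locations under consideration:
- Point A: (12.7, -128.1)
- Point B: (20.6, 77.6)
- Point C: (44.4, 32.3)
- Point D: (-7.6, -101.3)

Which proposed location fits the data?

Point C

For each candidate, compare |candidate − station| to the reported distance:
Point A: residuals Site 1 27.9, Site 2 81.9, Site 3 161.6 → max 161.6 km
Point B: residuals Site 1 0.8, Site 2 41.3, Site 3 35.8 → max 41.3 km
Point C: residuals Site 1 0.0, Site 2 0.0, Site 3 0.0 → max 0.0 km
Point D: residuals Site 1 5.7, Site 2 79.8, Site 3 138.8 → max 138.8 km
Only Point C has all residuals ≈ 0.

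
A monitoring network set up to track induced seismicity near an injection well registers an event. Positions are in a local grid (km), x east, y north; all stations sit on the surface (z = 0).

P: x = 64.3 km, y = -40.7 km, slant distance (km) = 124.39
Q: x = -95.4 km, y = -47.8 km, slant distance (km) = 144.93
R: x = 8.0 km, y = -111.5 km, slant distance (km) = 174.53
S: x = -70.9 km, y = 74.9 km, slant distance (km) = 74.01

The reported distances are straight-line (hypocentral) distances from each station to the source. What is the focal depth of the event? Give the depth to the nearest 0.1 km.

25.6 km

Each station gives a sphere (x−x_i)² + (y−y_i)² + z² = d_i² (stations at z=0).
Subtracting the P sphere from Q and R: z² cancels, leaving linear equations in x and y:
-319.4 x − 14.2 y = 63.19
-112.6 x − 141.6 y = -8282.58
Solving: x ≈ -2.901, y ≈ 60.800 km (keep extra digits for the depth step; rounded: -2.9, 60.8).
Then from the P sphere: z² = 124.39² − (x − 64.3)² − (y + 40.7)² with x = -2.901, y = 60.800, so z ≈ 25.586 ≈ 25.6 km.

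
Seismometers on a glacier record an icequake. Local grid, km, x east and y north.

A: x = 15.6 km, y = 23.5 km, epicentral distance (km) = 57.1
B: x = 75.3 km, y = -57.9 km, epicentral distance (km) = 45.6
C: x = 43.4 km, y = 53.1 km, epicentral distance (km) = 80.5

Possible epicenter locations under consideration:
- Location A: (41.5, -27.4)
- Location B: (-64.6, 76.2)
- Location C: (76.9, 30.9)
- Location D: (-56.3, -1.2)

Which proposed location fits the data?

For each candidate, compare |candidate − station| to the reported distance:
Location A: residuals A 0.0, B 0.1, C 0.0 → max 0.1 km
Location B: residuals A 38.9, B 148.2, C 29.9 → max 148.2 km
Location C: residuals A 4.6, B 43.2, C 40.3 → max 43.2 km
Location D: residuals A 18.9, B 97.7, C 33.0 → max 97.7 km
Only Location A has all residuals ≈ 0.

Location A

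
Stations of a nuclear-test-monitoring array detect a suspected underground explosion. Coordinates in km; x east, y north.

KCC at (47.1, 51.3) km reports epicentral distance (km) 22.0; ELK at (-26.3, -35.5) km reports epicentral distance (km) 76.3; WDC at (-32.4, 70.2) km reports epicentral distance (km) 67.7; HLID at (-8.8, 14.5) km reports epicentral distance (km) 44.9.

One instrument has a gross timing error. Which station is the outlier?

ELK

Solve using three stations at a time. Using KCC, WDC, HLID (subtract circle equations pairwise → linear system) gives (x, y) ≈ (28.2, 40.0).
Distances from that point to each station vs reported:
  KCC: calculated 22.0 vs reported 22.0 → residual 0.0 km
  ELK: calculated 93.1 vs reported 76.3 → residual 16.8 km
  WDC: calculated 67.7 vs reported 67.7 → residual 0.0 km
  HLID: calculated 44.9 vs reported 44.9 → residual 0.0 km
KCC, WDC, HLID are mutually consistent (residuals ≈ 0); ELK is off by 16.8 km.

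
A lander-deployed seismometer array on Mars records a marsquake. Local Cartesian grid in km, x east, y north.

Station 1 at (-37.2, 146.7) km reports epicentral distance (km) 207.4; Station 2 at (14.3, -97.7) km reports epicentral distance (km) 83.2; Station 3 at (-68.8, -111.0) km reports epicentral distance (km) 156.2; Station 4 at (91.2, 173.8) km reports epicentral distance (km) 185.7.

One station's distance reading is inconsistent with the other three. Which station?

Solve using three stations at a time. Using Station 1, Station 2, Station 3 (subtract circle equations pairwise → linear system) gives (x, y) ≈ (66.5, -32.9).
Distances from that point to each station vs reported:
  Station 1: calculated 207.4 vs reported 207.4 → residual 0.0 km
  Station 2: calculated 83.2 vs reported 83.2 → residual 0.0 km
  Station 3: calculated 156.2 vs reported 156.2 → residual 0.0 km
  Station 4: calculated 208.2 vs reported 185.7 → residual 22.5 km
Station 1, Station 2, Station 3 are mutually consistent (residuals ≈ 0); Station 4 is off by 22.5 km.

Station 4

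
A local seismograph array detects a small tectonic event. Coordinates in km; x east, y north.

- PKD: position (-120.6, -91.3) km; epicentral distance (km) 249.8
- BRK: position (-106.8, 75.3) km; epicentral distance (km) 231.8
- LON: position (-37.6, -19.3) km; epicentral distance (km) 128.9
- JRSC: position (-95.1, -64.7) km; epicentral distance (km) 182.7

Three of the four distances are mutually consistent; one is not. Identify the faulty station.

Solve using three stations at a time. Using BRK, LON, JRSC (subtract circle equations pairwise → linear system) gives (x, y) ≈ (87.1, -51.7).
Distances from that point to each station vs reported:
  PKD: calculated 211.4 vs reported 249.8 → residual 38.4 km
  BRK: calculated 231.7 vs reported 231.8 → residual 0.1 km
  LON: calculated 128.8 vs reported 128.9 → residual 0.1 km
  JRSC: calculated 182.6 vs reported 182.7 → residual 0.1 km
BRK, LON, JRSC are mutually consistent (residuals ≈ 0); PKD is off by 38.4 km.

PKD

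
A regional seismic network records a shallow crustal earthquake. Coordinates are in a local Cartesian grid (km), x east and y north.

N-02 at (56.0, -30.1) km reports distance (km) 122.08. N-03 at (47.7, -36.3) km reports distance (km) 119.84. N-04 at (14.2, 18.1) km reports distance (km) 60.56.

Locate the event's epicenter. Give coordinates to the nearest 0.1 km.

x ≈ -39.7 km, y ≈ 45.7 km

Circle about each station: (x − 56.0)² + (y + 30.1)² = 122.08²; (x − 47.7)² + (y + 36.3)² = 119.84²; (x − 14.2)² + (y − 18.1)² = 60.56².
Subtracting the N-02 equation from the N-03 and N-04 equations removes the quadratic terms:
-16.6 x − 12.4 y = 92.87
-83.6 x + 96.4 y = 7723.25
Solving the 2×2 system: x ≈ -39.7, y ≈ 45.7 km.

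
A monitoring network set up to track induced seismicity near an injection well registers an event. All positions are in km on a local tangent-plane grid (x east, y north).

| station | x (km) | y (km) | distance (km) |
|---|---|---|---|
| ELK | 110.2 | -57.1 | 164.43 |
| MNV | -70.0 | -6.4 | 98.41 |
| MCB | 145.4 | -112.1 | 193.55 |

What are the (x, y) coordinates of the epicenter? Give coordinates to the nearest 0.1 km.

x ≈ -47.9 km, y ≈ -102.3 km

Circle about each station: (x − 110.2)² + (y + 57.1)² = 164.43²; (x + 70.0)² + (y + 6.4)² = 98.41²; (x − 145.4)² + (y + 112.1)² = 193.55².
Subtracting the ELK equation from the MNV and MCB equations removes the quadratic terms:
-360.4 x + 101.4 y = 6889.21
70.4 x − 110.0 y = 7878.74
Solving the 2×2 system: x ≈ -47.9, y ≈ -102.3 km.
Check against ELK (with the unrounded x, y): √((x − 110.2)²+(y + 57.1)²) = 164.42 ≈ 164.43 km. ✓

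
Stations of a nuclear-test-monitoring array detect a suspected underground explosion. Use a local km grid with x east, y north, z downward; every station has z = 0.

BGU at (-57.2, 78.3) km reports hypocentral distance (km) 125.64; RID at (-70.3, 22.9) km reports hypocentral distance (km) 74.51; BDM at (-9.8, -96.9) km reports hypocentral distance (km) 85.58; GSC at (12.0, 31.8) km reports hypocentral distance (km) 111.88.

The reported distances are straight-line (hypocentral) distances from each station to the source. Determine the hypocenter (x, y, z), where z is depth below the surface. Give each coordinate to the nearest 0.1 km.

(-64.0, -41.7, 36.6)

Each station gives a sphere (x−x_i)² + (y−y_i)² + z² = d_i² (stations at z=0).
Subtracting the BGU sphere from RID and BDM: z² cancels, leaving linear equations in x and y:
-26.2 x − 110.8 y = 6297.44
94.8 x − 350.4 y = 8544.39
Solving: x ≈ -64.005, y ≈ -41.701 km (keep extra digits for the depth step; rounded: -64.0, -41.7).
Then from the BGU sphere: z² = 125.64² − (x + 57.2)² − (y − 78.3)² with x = -64.005, y = -41.701, so z ≈ 36.590 ≈ 36.6 km.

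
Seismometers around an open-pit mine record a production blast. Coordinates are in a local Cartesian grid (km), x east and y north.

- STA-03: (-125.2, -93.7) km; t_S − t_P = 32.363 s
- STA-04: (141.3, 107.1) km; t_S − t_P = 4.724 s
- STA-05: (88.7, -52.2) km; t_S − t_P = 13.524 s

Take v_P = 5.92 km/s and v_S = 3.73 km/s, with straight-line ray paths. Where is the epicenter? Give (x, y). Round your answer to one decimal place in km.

Distance from S−P lag: d = Δt · v_P v_S / (v_P − v_S) = Δt · (5.92·3.73)/(5.92−3.73) ≈ 10.0829·Δt.
So d_STA-03 = 326.31, d_STA-04 = 47.63, d_STA-05 = 136.36 km.
Circle about each station: (x + 125.2)² + (y + 93.7)² = 326.31²; (x − 141.3)² + (y − 107.1)² = 47.63²; (x − 88.7)² + (y + 52.2)² = 136.36².
Subtracting the STA-03 equation from the STA-04 and STA-05 equations removes the quadratic terms:
533.0 x + 401.6 y = 111190.97
427.8 x + 83.0 y = 74021.97
Solving the 2×2 system: x ≈ 160.7, y ≈ 63.6 km.
Check against STA-03 (with the unrounded x, y): √((x + 125.2)²+(y + 93.7)²) = 326.31 ≈ 326.31 km. ✓

x ≈ 160.7 km, y ≈ 63.6 km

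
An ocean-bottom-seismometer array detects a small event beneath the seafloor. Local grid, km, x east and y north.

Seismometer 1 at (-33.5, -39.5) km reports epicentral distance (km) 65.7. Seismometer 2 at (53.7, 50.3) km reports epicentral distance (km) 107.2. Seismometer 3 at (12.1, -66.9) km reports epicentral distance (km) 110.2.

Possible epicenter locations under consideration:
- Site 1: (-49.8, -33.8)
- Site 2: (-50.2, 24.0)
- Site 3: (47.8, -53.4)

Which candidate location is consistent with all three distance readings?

For each candidate, compare |candidate − station| to the reported distance:
Site 1: residuals Seismometer 1 48.4, Seismometer 2 26.2, Seismometer 3 40.0 → max 48.4 km
Site 2: residuals Seismometer 1 0.0, Seismometer 2 0.0, Seismometer 3 0.0 → max 0.0 km
Site 3: residuals Seismometer 1 16.8, Seismometer 2 3.3, Seismometer 3 72.0 → max 72.0 km
Only Site 2 has all residuals ≈ 0.

Site 2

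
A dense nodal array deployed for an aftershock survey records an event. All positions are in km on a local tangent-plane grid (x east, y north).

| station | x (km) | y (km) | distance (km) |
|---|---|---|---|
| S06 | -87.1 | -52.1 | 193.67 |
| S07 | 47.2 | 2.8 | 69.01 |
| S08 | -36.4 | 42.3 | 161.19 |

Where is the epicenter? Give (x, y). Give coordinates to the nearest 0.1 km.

Circle about each station: (x + 87.1)² + (y + 52.1)² = 193.67²; (x − 47.2)² + (y − 2.8)² = 69.01²; (x + 36.4)² + (y − 42.3)² = 161.19².
Subtracting pairs of circle equations eliminates x²+y² and gives linear equations (the radical axes):
268.6 x + 109.8 y = 24680.55
101.4 x + 188.8 y = 4339.28
Solving the 2×2 system: x ≈ 105.7, y ≈ -33.8 km.
Check against S06 (with the unrounded x, y): √((x + 87.1)²+(y + 52.1)²) = 193.66 ≈ 193.67 km. ✓

(105.7, -33.8)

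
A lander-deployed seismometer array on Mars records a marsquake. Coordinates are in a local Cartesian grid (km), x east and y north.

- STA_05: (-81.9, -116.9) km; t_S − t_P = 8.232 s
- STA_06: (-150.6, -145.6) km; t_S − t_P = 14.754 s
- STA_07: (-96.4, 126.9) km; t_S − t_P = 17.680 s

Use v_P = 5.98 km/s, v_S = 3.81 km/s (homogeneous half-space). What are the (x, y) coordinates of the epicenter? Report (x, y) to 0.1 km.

Distance from S−P lag: d = Δt · v_P v_S / (v_P − v_S) = Δt · (5.98·3.81)/(5.98−3.81) ≈ 10.4994·Δt.
So d_STA_05 = 86.43, d_STA_06 = 154.91, d_STA_07 = 185.63 km.
Circle about each station: (x + 81.9)² + (y + 116.9)² = 86.43²; (x + 150.6)² + (y + 145.6)² = 154.91²; (x + 96.4)² + (y − 126.9)² = 185.63².
Subtracting the STA_05 equation from the STA_06 and STA_07 equations removes the quadratic terms:
-137.4 x − 57.4 y = 6979.54
-29.0 x + 487.6 y = -21965.00
Solving the 2×2 system: x ≈ -31.2, y ≈ -46.9 km.
Check against STA_05 (with the unrounded x, y): √((x + 81.9)²+(y + 116.9)²) = 86.43 ≈ 86.43 km. ✓

x ≈ -31.2 km, y ≈ -46.9 km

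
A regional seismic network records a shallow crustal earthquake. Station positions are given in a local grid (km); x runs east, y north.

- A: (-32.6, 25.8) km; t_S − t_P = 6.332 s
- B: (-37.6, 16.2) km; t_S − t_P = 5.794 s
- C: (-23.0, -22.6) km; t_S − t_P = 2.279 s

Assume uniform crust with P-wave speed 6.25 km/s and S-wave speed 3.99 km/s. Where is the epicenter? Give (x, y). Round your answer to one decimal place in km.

Distance from S−P lag: d = Δt · v_P v_S / (v_P − v_S) = Δt · (6.25·3.99)/(6.25−3.99) ≈ 11.0343·Δt.
So d_A = 69.87, d_B = 63.93, d_C = 25.15 km.
Circle about each station: (x + 32.6)² + (y − 25.8)² = 69.87²; (x + 37.6)² + (y − 16.2)² = 63.93²; (x + 23.0)² + (y + 22.6)² = 25.15².
Subtracting the A equation from the B and C equations removes the quadratic terms:
-10.0 x − 19.2 y = 742.57
19.2 x − 96.8 y = 3560.65
Solving the 2×2 system: x ≈ -2.6, y ≈ -37.3 km.

x ≈ -2.6 km, y ≈ -37.3 km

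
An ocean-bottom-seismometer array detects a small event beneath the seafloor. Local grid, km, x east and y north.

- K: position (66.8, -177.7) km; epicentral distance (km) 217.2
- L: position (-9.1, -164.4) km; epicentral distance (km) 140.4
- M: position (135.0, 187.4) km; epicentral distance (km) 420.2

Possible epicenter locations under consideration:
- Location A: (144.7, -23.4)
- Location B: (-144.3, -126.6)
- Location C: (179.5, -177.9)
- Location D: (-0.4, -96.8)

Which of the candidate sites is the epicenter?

For each candidate, compare |candidate − station| to the reported distance:
Location A: residuals K 44.4, L 68.3, M 209.2 → max 209.2 km
Location B: residuals K 0.0, L 0.0, M 0.0 → max 0.0 km
Location C: residuals K 104.5, L 48.7, M 52.2 → max 104.5 km
Location D: residuals K 112.0, L 72.2, M 105.4 → max 112.0 km
Only Location B has all residuals ≈ 0.

Location B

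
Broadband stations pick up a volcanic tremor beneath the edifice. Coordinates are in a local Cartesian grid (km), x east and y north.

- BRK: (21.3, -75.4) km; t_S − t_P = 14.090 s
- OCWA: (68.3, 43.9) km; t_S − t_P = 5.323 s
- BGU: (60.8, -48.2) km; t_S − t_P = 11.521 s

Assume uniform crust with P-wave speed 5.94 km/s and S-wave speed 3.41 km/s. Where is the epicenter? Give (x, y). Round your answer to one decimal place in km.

(26.2, 37.3)

Distance from S−P lag: d = Δt · v_P v_S / (v_P − v_S) = Δt · (5.94·3.41)/(5.94−3.41) ≈ 8.0061·Δt.
So d_BRK = 112.81, d_OCWA = 42.62, d_BGU = 92.24 km.
Circle about each station: (x − 21.3)² + (y + 75.4)² = 112.81²; (x − 68.3)² + (y − 43.9)² = 42.62²; (x − 60.8)² + (y + 48.2)² = 92.24².
Subtracting the BRK equation from the OCWA and BGU equations removes the quadratic terms:
94.0 x + 238.6 y = 11362.88
79.0 x + 54.4 y = 4098.91
Solving the 2×2 system: x ≈ 26.2, y ≈ 37.3 km.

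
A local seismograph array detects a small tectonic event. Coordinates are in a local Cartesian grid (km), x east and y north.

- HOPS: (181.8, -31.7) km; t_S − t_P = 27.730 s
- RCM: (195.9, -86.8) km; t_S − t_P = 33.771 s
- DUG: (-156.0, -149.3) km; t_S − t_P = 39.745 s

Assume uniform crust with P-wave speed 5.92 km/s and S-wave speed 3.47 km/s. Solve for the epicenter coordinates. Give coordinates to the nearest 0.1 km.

Distance from S−P lag: d = Δt · v_P v_S / (v_P − v_S) = Δt · (5.92·3.47)/(5.92−3.47) ≈ 8.3847·Δt.
So d_HOPS = 232.51, d_RCM = 283.16, d_DUG = 333.25 km.
Circle about each station: (x − 181.8)² + (y + 31.7)² = 232.51²; (x − 195.9)² + (y + 86.8)² = 283.16²; (x + 156.0)² + (y + 149.3)² = 333.25².
Subtracting pairs of circle equations eliminates x²+y² and gives linear equations (the radical axes):
28.2 x − 110.2 y = -14263.77
-675.6 x − 235.2 y = -44424.30
Solving the 2×2 system: x ≈ 19.0, y ≈ 134.3 km.

x ≈ 19.0 km, y ≈ 134.3 km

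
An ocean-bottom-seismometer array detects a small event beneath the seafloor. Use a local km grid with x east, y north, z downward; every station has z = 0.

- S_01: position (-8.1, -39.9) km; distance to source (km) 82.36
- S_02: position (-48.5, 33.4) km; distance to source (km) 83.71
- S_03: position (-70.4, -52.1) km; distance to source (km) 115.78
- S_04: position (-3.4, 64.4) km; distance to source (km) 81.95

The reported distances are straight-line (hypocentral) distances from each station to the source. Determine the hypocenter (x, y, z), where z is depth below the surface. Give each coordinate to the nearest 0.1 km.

Each station gives a sphere (x−x_i)² + (y−y_i)² + z² = d_i² (stations at z=0).
Subtracting the S_01 sphere from S_02 and S_03: z² cancels, leaving linear equations in x and y:
-80.8 x + 146.6 y = 1586.00
-124.6 x − 24.4 y = -608.89
Solving: x ≈ 2.499, y ≈ 12.196 km (keep extra digits for the depth step; rounded: 2.5, 12.2).
Then from the S_01 sphere: z² = 82.36² − (x + 8.1)² − (y + 39.9)² with x = 2.499, y = 12.196, so z ≈ 62.903 ≈ 62.9 km.
Check against S_04 (with the unrounded solution): distance 81.96 ≈ 81.95 km. ✓

(2.5, 12.2, 62.9)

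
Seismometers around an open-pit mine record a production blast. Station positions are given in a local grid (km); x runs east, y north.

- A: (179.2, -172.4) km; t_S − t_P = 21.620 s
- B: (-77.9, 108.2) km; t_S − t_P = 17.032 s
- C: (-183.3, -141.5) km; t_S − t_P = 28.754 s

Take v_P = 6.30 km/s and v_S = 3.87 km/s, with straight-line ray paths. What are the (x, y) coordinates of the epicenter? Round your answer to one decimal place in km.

x ≈ 62.1 km, y ≈ 10.2 km

Distance from S−P lag: d = Δt · v_P v_S / (v_P − v_S) = Δt · (6.30·3.87)/(6.30−3.87) ≈ 10.0333·Δt.
So d_A = 216.92, d_B = 170.89, d_C = 288.50 km.
Circle about each station: (x − 179.2)² + (y + 172.4)² = 216.92²; (x + 77.9)² + (y − 108.2)² = 170.89²; (x + 183.3)² + (y + 141.5)² = 288.50².
Subtracting the A equation from the B and C equations removes the quadratic terms:
-514.2 x + 561.2 y = -26207.86
-725.0 x + 61.8 y = -44391.22
Solving the 2×2 system: x ≈ 62.1, y ≈ 10.2 km.
Check against A (with the unrounded x, y): √((x − 179.2)²+(y + 172.4)²) = 216.92 ≈ 216.92 km. ✓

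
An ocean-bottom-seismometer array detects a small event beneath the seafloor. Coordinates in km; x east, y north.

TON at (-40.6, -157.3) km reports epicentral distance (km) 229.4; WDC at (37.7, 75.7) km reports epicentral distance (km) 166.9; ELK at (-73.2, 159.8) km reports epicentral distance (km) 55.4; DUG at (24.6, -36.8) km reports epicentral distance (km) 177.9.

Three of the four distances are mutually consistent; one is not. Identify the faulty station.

Solve using three stations at a time. Using TON, WDC, DUG (subtract circle equations pairwise → linear system) gives (x, y) ≈ (-127.8, 54.8).
Distances from that point to each station vs reported:
  TON: calculated 229.3 vs reported 229.4 → residual 0.1 km
  WDC: calculated 166.8 vs reported 166.9 → residual 0.1 km
  ELK: calculated 118.3 vs reported 55.4 → residual 62.9 km
  DUG: calculated 177.8 vs reported 177.9 → residual 0.1 km
TON, WDC, DUG are mutually consistent (residuals ≈ 0); ELK is off by 62.9 km.

ELK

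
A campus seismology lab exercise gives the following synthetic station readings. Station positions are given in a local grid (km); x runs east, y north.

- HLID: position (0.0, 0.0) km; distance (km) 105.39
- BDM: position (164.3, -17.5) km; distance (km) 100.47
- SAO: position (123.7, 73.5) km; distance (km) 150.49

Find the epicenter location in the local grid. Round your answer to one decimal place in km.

Circle about each station: x² + y² = 105.39²; (x − 164.3)² + (y + 17.5)² = 100.47²; (x − 123.7)² + (y − 73.5)² = 150.49².
Subtracting the HLID equation from the BDM and SAO equations removes the quadratic terms:
328.6 x − 35.0 y = 28313.57
247.4 x + 147.0 y = 9163.75
Solving the 2×2 system: x ≈ 78.7, y ≈ -70.1 km.

78.7 km east, -70.1 km north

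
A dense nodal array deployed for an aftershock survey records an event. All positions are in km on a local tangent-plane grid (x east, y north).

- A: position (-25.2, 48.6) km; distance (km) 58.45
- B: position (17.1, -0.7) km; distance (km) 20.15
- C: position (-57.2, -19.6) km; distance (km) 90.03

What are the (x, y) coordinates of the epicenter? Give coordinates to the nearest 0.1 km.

Circle about each station: (x + 25.2)² + (y − 48.6)² = 58.45²; (x − 17.1)² + (y + 0.7)² = 20.15²; (x + 57.2)² + (y + 19.6)² = 90.03².
Subtracting the A equation from the B and C equations removes the quadratic terms:
84.6 x − 98.6 y = 306.28
-64.0 x − 136.4 y = -4030.00
Solving the 2×2 system: x ≈ 24.6, y ≈ 18.0 km.
Check against A (with the unrounded x, y): √((x + 25.2)²+(y − 48.6)²) = 58.45 ≈ 58.45 km. ✓

(24.6, 18.0)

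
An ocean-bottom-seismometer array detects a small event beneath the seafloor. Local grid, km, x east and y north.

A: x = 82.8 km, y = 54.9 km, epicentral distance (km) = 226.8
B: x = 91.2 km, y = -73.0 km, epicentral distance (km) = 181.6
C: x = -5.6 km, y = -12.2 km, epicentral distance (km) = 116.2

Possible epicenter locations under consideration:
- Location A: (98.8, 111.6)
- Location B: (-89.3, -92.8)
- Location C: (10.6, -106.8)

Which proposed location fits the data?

Location B

For each candidate, compare |candidate − station| to the reported distance:
Location A: residuals A 167.9, B 3.2, C 45.7 → max 167.9 km
Location B: residuals A 0.0, B 0.0, C 0.0 → max 0.0 km
Location C: residuals A 49.7, B 94.2, C 20.2 → max 94.2 km
Only Location B has all residuals ≈ 0.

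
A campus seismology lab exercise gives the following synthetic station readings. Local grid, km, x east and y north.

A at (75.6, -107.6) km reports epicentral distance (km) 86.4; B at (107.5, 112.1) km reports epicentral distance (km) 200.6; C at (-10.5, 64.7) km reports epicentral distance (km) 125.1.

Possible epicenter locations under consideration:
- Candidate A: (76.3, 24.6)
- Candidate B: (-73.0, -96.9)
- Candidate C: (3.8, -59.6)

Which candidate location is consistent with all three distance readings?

Candidate C

For each candidate, compare |candidate − station| to the reported distance:
Candidate A: residuals A 45.8, B 107.7, C 29.5 → max 107.7 km
Candidate B: residuals A 62.6, B 75.6, C 48.2 → max 75.6 km
Candidate C: residuals A 0.0, B 0.0, C 0.0 → max 0.0 km
Only Candidate C has all residuals ≈ 0.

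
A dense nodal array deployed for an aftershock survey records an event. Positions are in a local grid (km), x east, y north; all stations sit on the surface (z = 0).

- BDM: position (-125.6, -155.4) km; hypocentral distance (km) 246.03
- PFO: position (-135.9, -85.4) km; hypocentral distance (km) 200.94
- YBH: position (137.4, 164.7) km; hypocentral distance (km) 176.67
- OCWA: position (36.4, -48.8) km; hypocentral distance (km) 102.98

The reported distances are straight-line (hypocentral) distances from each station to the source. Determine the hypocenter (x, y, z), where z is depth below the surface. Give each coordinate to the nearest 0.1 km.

x ≈ 12.9 km, y ≈ 44.7 km, depth ≈ 36.2 km

Each station gives a sphere (x−x_i)² + (y−y_i)² + z² = d_i² (stations at z=0).
Subtracting the BDM sphere from PFO and YBH: z² cancels, leaving linear equations in x and y:
-20.6 x + 140.0 y = 5991.33
526.0 x + 640.2 y = 35398.80
Solving: x ≈ 12.901, y ≈ 44.694 km (keep extra digits for the depth step; rounded: 12.9, 44.7).
Then from the BDM sphere: z² = 246.03² − (x + 125.6)² − (y + 155.4)² with x = 12.901, y = 44.694, so z ≈ 36.203 ≈ 36.2 km.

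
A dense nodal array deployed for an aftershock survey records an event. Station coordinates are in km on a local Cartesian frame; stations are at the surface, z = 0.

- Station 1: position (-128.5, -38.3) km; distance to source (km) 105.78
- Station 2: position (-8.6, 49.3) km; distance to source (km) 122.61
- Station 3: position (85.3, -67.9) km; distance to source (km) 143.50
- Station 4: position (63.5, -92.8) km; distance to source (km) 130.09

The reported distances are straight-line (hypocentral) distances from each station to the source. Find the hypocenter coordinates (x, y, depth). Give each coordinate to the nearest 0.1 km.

x ≈ -43.3 km, y ≈ -51.0 km, depth ≈ 61.4 km

Each station gives a sphere (x−x_i)² + (y−y_i)² + z² = d_i² (stations at z=0).
Subtracting the Station 1 sphere from Station 2 and Station 3: z² cancels, leaving linear equations in x and y:
239.8 x + 175.2 y = -19318.49
427.6 x − 59.2 y = -15495.48
Solving: x ≈ -43.299, y ≈ -51.001 km (keep extra digits for the depth step; rounded: -43.3, -51.0).
Then from the Station 1 sphere: z² = 105.78² − (x + 128.5)² − (y + 38.3)² with x = -43.299, y = -51.001, so z ≈ 61.391 ≈ 61.4 km.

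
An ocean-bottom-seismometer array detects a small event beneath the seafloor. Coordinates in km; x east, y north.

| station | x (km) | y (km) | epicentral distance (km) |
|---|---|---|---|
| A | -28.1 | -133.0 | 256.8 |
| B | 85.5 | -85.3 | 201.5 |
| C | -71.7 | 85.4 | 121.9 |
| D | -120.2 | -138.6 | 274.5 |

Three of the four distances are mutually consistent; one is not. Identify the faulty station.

D

Solve using three stations at a time. Using A, B, C (subtract circle equations pairwise → linear system) gives (x, y) ≈ (47.2, 112.5).
Distances from that point to each station vs reported:
  A: calculated 256.8 vs reported 256.8 → residual 0.0 km
  B: calculated 201.5 vs reported 201.5 → residual 0.0 km
  C: calculated 121.9 vs reported 121.9 → residual 0.0 km
  D: calculated 301.8 vs reported 274.5 → residual 27.3 km
A, B, C are mutually consistent (residuals ≈ 0); D is off by 27.3 km.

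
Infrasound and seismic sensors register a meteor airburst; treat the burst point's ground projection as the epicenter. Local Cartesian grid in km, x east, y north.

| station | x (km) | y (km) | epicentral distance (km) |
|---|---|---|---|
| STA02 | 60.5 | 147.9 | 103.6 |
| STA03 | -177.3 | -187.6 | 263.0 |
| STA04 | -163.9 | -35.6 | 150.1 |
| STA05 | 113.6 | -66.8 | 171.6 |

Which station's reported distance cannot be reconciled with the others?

STA02

Solve using three stations at a time. Using STA03, STA04, STA05 (subtract circle equations pairwise → linear system) gives (x, y) ≈ (-28.6, 29.3).
Distances from that point to each station vs reported:
  STA02: calculated 148.3 vs reported 103.6 → residual 44.7 km
  STA03: calculated 263.0 vs reported 263.0 → residual 0.0 km
  STA04: calculated 150.1 vs reported 150.1 → residual 0.0 km
  STA05: calculated 171.6 vs reported 171.6 → residual 0.0 km
STA03, STA04, STA05 are mutually consistent (residuals ≈ 0); STA02 is off by 44.7 km.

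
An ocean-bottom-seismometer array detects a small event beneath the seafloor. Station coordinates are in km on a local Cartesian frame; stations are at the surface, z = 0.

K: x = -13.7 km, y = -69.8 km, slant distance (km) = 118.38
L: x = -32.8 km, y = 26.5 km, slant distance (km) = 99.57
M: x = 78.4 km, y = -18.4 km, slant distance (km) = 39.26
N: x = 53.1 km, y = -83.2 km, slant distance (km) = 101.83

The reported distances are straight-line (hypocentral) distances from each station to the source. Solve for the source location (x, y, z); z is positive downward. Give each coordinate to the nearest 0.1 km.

Each station gives a sphere (x−x_i)² + (y−y_i)² + z² = d_i² (stations at z=0).
Subtracting the K sphere from L and M: z² cancels, leaving linear equations in x and y:
-38.2 x + 192.6 y = 818.00
184.2 x + 102.8 y = 13897.87
Solving: x ≈ 65.797, y ≈ 17.297 km (keep extra digits for the depth step; rounded: 65.8, 17.3).
Then from the K sphere: z² = 118.38² − (x + 13.7)² − (y + 69.8)² with x = 65.797, y = 17.297, so z ≈ 10.400 ≈ 10.4 km.

(65.8, 17.3, 10.4)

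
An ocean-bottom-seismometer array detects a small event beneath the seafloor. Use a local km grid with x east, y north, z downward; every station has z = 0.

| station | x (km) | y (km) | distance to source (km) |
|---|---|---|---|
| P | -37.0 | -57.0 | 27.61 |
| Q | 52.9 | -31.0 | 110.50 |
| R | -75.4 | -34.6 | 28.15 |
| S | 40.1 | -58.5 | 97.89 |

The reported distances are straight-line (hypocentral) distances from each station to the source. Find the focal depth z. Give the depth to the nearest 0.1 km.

Each station gives a sphere (x−x_i)² + (y−y_i)² + z² = d_i² (stations at z=0).
Subtracting the P sphere from Q and R: z² cancels, leaving linear equations in x and y:
179.8 x + 52.0 y = -12306.53
-76.8 x + 44.8 y = 2234.21
Solving: x ≈ -55.401, y ≈ -45.103 km (keep extra digits for the depth step; rounded: -55.4, -45.1).
Then from the P sphere: z² = 27.61² − (x + 37.0)² − (y + 57.0)² with x = -55.401, y = -45.103, so z ≈ 16.798 ≈ 16.8 km.
Check against S (with the unrounded solution): distance 97.89 ≈ 97.89 km. ✓

16.8 km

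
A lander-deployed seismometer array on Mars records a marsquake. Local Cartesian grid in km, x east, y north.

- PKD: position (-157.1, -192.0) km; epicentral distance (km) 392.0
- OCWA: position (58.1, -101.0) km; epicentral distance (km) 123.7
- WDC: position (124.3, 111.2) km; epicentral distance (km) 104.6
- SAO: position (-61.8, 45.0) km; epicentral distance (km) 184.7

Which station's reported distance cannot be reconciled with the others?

Solve using three stations at a time. Using OCWA, WDC, SAO (subtract circle equations pairwise → linear system) gives (x, y) ≈ (118.9, 6.7).
Distances from that point to each station vs reported:
  PKD: calculated 340.1 vs reported 392.0 → residual 51.9 km
  OCWA: calculated 123.7 vs reported 123.7 → residual 0.0 km
  WDC: calculated 104.6 vs reported 104.6 → residual 0.0 km
  SAO: calculated 184.7 vs reported 184.7 → residual 0.0 km
OCWA, WDC, SAO are mutually consistent (residuals ≈ 0); PKD is off by 51.9 km.

PKD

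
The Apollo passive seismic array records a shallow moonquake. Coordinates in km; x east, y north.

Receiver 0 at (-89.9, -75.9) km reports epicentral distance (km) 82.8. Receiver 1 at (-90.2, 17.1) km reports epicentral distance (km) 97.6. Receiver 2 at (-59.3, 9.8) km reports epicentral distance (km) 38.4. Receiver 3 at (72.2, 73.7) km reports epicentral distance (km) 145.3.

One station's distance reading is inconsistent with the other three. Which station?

Receiver 2

Solve using three stations at a time. Using Receiver 0, Receiver 1, Receiver 3 (subtract circle equations pairwise → linear system) gives (x, y) ≈ (-13.7, -43.5).
Distances from that point to each station vs reported:
  Receiver 0: calculated 82.8 vs reported 82.8 → residual 0.0 km
  Receiver 1: calculated 97.6 vs reported 97.6 → residual 0.0 km
  Receiver 2: calculated 70.2 vs reported 38.4 → residual 31.8 km
  Receiver 3: calculated 145.3 vs reported 145.3 → residual 0.0 km
Receiver 0, Receiver 1, Receiver 3 are mutually consistent (residuals ≈ 0); Receiver 2 is off by 31.8 km.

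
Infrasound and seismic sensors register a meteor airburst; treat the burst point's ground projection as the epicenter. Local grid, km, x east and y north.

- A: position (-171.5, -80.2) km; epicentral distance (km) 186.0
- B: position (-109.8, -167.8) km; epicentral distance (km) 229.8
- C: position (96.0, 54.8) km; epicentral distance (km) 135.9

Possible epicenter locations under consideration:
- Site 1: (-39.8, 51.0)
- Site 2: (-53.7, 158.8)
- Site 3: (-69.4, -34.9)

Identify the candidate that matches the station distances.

Site 1

For each candidate, compare |candidate − station| to the reported distance:
Site 1: residuals A 0.1, B 0.1, C 0.0 → max 0.1 km
Site 2: residuals A 80.5, B 101.6, C 46.4 → max 101.6 km
Site 3: residuals A 74.3, B 90.9, C 52.3 → max 90.9 km
Only Site 1 has all residuals ≈ 0.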